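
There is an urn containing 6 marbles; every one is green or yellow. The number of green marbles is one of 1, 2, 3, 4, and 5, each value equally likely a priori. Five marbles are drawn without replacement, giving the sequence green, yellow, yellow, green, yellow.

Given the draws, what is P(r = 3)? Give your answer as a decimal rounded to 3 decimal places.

Compute the likelihood of the observed sequence for each case: P(data | r = 1) = (1/6)(5/5)(4/4)(0/3) = 0; P(data | r = 2) = (2/6)(4/5)(3/4)(1/3)(2/2) = 1/15; P(data | r = 3) = (3/6)(3/5)(2/4)(2/3)(1/2) = 1/20; P(data | r = 4) = (4/6)(2/5)(1/4)(3/3)(0/2) = 0; P(data | r = 5) = (5/6)(1/5)(0/4) = 0.
Weighting by the prior gives 1/5 · 0 = 0, 1/5 · 1/15 = 1/75, 1/5 · 1/20 = 1/100, 1/5 · 0 = 0, 1/5 · 0 = 0; with total 7/300.
Hence P(r = 3 | data) = (1/100) / (7/300) = 3/7.

0.429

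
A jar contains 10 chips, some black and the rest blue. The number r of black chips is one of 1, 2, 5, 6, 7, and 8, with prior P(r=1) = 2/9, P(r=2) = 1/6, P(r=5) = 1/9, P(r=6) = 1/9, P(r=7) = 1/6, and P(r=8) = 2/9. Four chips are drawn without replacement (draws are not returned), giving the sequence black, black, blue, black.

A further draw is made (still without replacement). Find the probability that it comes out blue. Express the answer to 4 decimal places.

The likelihood of the observed sequence under each hypothesis: P(data | r = 1) = (1/10)(0/9) = 0; P(data | r = 2) = (2/10)(1/9)(8/8)(0/7) = 0; P(data | r = 5) = (5/10)(4/9)(5/8)(3/7) = 0.059524; P(data | r = 6) = (6/10)(5/9)(4/8)(4/7) = 0.095238; P(data | r = 7) = (7/10)(6/9)(3/8)(5/7) = 0.125; P(data | r = 8) = (8/10)(7/9)(2/8)(6/7) = 0.13333.
Weighting by the prior gives 2/9 · 0 = 0, 1/6 · 0 = 0, 1/9 · 0.059524 = 0.0066138, 1/9 · 0.095238 = 0.010582, 1/6 · 0.125 = 0.020833, 2/9 · 0.13333 = 0.02963; these sum to 0.067659.
The posterior is then P(r = 1 | data) = 0, P(r = 2 | data) = 0, P(r = 5 | data) = 0.097752, P(r = 6 | data) = 0.1564, P(r = 7 | data) = 0.30792, P(r = 8 | data) = 0.43793.
Averaging over the posterior, P(blue next | data) = (2/3)(0.097752) + (1/2)(0.1564) + (1/3)(0.30792) + (1/6)(0.43793) = 0.319.

0.3190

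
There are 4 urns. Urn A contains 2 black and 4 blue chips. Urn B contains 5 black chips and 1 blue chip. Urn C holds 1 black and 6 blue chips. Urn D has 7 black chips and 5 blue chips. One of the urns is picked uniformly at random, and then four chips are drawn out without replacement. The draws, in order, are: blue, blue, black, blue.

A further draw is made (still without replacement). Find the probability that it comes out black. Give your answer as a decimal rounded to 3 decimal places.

0.299

For each hypothesis, P(data | H) works out to: P(data | urn A) = (4/6)(3/5)(2/4)(2/3) = 0.13333; P(data | urn B) = (1/6)(0/5) = 0; P(data | urn C) = (6/7)(5/6)(1/5)(4/4) = 0.14286; P(data | urn D) = (5/12)(4/11)(7/10)(3/9) = 0.035354.
Weighting by the prior gives 1/4 · 0.13333 = 0.033333, 1/4 · 0 = 0, 1/4 · 0.14286 = 0.035714, 1/4 · 0.035354 = 0.0088384; these sum to 0.077886.
Normalising, the posterior is P(urn A | data) = 0.42798, P(urn B | data) = 0, P(urn C | data) = 0.45855, P(urn D | data) = 0.11348.
Averaging over the posterior, P(black next | data) = (1/2)(0.42798) + (0)(0.45855) + (3/4)(0.11348) = 0.2991.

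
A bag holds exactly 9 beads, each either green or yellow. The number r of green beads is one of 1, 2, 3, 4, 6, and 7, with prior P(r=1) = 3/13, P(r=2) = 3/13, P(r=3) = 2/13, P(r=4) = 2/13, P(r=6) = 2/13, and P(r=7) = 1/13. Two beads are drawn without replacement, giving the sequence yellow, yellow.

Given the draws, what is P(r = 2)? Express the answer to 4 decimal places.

The likelihood of the observed sequence under each hypothesis: P(data | r = 1) = (8/9)(7/8) = 7/9; P(data | r = 2) = (7/9)(6/8) = 7/12; P(data | r = 3) = (6/9)(5/8) = 5/12; P(data | r = 4) = (5/9)(4/8) = 5/18; P(data | r = 6) = (3/9)(2/8) = 1/12; P(data | r = 7) = (2/9)(1/8) = 1/36.
Multiplying each by its prior: 3/13 · 7/9 = 7/39, 3/13 · 7/12 = 7/52, 2/13 · 5/12 = 5/78, 2/13 · 5/18 = 5/117, 2/13 · 1/12 = 1/78, 1/13 · 1/36 = 1/468; these sum to 17/39.
So P(r = 2 | data) = (7/52) / (17/39) = 21/68.

0.3088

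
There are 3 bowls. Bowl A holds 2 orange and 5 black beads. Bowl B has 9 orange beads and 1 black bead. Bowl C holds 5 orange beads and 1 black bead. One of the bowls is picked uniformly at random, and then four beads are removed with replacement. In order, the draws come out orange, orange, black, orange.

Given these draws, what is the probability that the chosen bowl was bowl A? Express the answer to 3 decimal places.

0.090

Compute the likelihood of the observed sequence for each case: P(data | bowl A) = (2/7)(2/7)(5/7)(2/7) = 0.01666; P(data | bowl B) = (9/10)(9/10)(1/10)(9/10) = 0.0729; P(data | bowl C) = (5/6)(5/6)(1/6)(5/6) = 0.096451.
Weighting by the prior gives 1/3 · 0.01666 = 0.0055532, 1/3 · 0.0729 = 0.0243, 1/3 · 0.096451 = 0.03215; these sum to 0.062003.
So P(bowl A | data) = (0.0055532) / (0.062003) = 0.089563.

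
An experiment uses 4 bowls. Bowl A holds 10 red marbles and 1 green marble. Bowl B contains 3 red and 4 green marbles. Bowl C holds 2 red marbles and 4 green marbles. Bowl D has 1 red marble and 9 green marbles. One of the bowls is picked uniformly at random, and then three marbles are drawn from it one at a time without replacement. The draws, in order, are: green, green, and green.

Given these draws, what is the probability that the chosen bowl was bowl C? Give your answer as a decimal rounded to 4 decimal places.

Under each hypothesis, the probability of the observed sequence is: P(data | bowl A) = (1/11)(0/10) = 0; P(data | bowl B) = (4/7)(3/6)(2/5) = 4/35; P(data | bowl C) = (4/6)(3/5)(2/4) = 1/5; P(data | bowl D) = (9/10)(8/9)(7/8) = 7/10.
The prior-weighted likelihoods are 1/4 · 0 = 0, 1/4 · 4/35 = 1/35, 1/4 · 1/5 = 1/20, 1/4 · 7/10 = 7/40; these sum to 71/280.
So P(bowl C | data) = (1/20) / (71/280) = 14/71.

0.1972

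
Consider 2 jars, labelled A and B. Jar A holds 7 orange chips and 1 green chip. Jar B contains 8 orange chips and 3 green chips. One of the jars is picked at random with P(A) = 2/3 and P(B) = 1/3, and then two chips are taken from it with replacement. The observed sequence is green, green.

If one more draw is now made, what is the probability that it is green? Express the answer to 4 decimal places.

The likelihood of the observed sequence under each hypothesis: P(data | jar A) = (1/8)(1/8) = 0.015625; P(data | jar B) = (3/11)(3/11) = 0.07438.
The prior-weighted likelihoods are 2/3 · 0.015625 = 0.010417, 1/3 · 0.07438 = 0.024793; summing to 0.03521.
The posterior is then P(jar A | data) = 0.29584, P(jar B | data) = 0.70416.
So P(green next | data) = Σ P(green next | H) P(H | data) = (1/8)(0.29584) + (3/11)(0.70416) = 0.22902.

0.2290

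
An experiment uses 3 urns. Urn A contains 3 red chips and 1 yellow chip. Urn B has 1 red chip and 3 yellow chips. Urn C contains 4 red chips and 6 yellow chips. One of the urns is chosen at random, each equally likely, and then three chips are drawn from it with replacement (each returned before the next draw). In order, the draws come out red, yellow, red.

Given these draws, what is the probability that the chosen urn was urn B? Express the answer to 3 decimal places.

For each hypothesis, P(data | H) works out to: P(data | urn A) = (3/4)(1/4)(3/4) = 0.14062; P(data | urn B) = (1/4)(3/4)(1/4) = 0.046875; P(data | urn C) = (4/10)(6/10)(4/10) = 0.096.
The prior-weighted likelihoods are 1/3 · 0.14062 = 0.046875, 1/3 · 0.046875 = 0.015625, 1/3 · 0.096 = 0.032; these sum to 0.0945.
So P(urn B | data) = (0.015625) / (0.0945) = 0.16534.

0.165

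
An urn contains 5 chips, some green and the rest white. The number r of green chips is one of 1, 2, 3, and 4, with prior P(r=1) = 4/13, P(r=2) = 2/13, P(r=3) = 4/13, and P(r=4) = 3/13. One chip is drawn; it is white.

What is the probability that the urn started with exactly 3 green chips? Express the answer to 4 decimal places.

0.2424

For each hypothesis, P(data | H) works out to: P(data | r = 1) = (4/5) = 4/5; P(data | r = 2) = (3/5) = 3/5; P(data | r = 3) = (2/5) = 2/5; P(data | r = 4) = (1/5) = 1/5.
Multiplying each by its prior: 4/13 · 4/5 = 16/65, 2/13 · 3/5 = 6/65, 4/13 · 2/5 = 8/65, 3/13 · 1/5 = 3/65; summing to 33/65.
Hence P(r = 3 | data) = (8/65) / (33/65) = 8/33.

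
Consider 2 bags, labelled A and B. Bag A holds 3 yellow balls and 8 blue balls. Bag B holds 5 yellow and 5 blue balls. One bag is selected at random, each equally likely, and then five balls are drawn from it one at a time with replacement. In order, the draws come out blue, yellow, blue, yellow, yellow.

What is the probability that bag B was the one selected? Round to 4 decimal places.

For each hypothesis, P(data | H) works out to: P(data | bag A) = (8/11)(3/11)(8/11)(3/11)(3/11) = 0.01073; P(data | bag B) = (5/10)(5/10)(5/10)(5/10)(5/10) = 0.03125.
Multiplying each by its prior: 1/2 · 0.01073 = 0.0053648, 1/2 · 0.03125 = 0.015625; these sum to 0.02099.
Hence P(bag B | data) = (0.015625) / (0.02099) = 0.74441.

0.7444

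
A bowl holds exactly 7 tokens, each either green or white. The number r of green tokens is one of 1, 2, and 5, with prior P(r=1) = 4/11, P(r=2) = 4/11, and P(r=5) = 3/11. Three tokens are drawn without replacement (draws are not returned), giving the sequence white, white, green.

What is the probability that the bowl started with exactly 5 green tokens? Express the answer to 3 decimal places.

For each hypothesis, P(data | H) works out to: P(data | r = 1) = (6/7)(5/6)(1/5) = 1/7; P(data | r = 2) = (5/7)(4/6)(2/5) = 4/21; P(data | r = 5) = (2/7)(1/6)(5/5) = 1/21.
Multiplying each by its prior: 4/11 · 1/7 = 4/77, 4/11 · 4/21 = 16/231, 3/11 · 1/21 = 1/77; these sum to 31/231.
Therefore the posterior P(r = 5 | data) = (1/77) / (31/231) = 3/31.

0.097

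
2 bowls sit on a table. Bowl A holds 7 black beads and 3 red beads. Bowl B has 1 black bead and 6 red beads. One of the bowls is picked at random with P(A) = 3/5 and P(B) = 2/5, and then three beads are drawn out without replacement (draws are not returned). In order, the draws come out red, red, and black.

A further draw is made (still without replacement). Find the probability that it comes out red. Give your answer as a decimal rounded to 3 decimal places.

The likelihood of the observed sequence under each hypothesis: P(data | bowl A) = (3/10)(2/9)(7/8) = 0.058333; P(data | bowl B) = (6/7)(5/6)(1/5) = 0.14286.
The prior-weighted likelihoods are 3/5 · 0.058333 = 0.035, 2/5 · 0.14286 = 0.057143; these sum to 0.092143.
The posterior is then P(bowl A | data) = 0.37984, P(bowl B | data) = 0.62016.
Averaging over the posterior, P(red next | data) = (1/7)(0.37984) + (1)(0.62016) = 0.67442.

0.674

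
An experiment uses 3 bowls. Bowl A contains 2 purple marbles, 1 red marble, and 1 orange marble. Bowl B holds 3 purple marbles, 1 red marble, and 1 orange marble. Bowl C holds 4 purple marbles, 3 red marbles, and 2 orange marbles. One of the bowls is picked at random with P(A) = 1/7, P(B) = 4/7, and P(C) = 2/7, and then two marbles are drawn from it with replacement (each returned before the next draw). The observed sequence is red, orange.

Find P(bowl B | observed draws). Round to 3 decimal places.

Under each hypothesis, the probability of the observed sequence is: P(data | bowl A) = (1/4)(1/4) = 0.0625; P(data | bowl B) = (1/5)(1/5) = 0.04; P(data | bowl C) = (3/9)(2/9) = 0.074074.
The prior-weighted likelihoods are 1/7 · 0.0625 = 0.0089286, 4/7 · 0.04 = 0.022857, 2/7 · 0.074074 = 0.021164; with total 0.05295.
By Bayes' rule, P(bowl B | data) = (0.022857) / (0.05295) = 0.43168.

0.432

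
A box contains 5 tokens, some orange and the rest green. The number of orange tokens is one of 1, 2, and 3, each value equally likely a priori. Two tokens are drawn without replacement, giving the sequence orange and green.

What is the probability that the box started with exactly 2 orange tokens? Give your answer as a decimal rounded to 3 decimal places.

Under each hypothesis, the probability of the observed sequence is: P(data | r = 1) = (1/5)(4/4) = 1/5; P(data | r = 2) = (2/5)(3/4) = 3/10; P(data | r = 3) = (3/5)(2/4) = 3/10.
The prior-weighted likelihoods are 1/3 · 1/5 = 1/15, 1/3 · 3/10 = 1/10, 1/3 · 3/10 = 1/10; with total 4/15.
By Bayes' rule, P(r = 2 | data) = (1/10) / (4/15) = 3/8.

0.375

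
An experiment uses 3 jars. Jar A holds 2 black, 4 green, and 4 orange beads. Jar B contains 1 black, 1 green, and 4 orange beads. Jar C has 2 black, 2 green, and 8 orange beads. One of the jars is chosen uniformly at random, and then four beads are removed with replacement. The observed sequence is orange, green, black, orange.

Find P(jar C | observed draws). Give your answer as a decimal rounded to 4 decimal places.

The likelihood of the observed sequence under each hypothesis: P(data | jar A) = (4/10)(4/10)(2/10)(4/10) = 0.0128; P(data | jar B) = (4/6)(1/6)(1/6)(4/6) = 0.012346; P(data | jar C) = (8/12)(2/12)(2/12)(8/12) = 0.012346.
The prior-weighted likelihoods are 1/3 · 0.0128 = 0.0042667, 1/3 · 0.012346 = 0.0041152, 1/3 · 0.012346 = 0.0041152; with total 0.012497.
Hence P(jar C | data) = (0.0041152) / (0.012497) = 0.32929.

0.3293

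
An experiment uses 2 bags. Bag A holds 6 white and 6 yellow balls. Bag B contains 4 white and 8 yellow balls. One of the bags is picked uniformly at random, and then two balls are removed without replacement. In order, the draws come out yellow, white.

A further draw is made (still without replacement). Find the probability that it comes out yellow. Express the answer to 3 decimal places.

0.594

The likelihood of the observed sequence under each hypothesis: P(data | bag A) = (6/12)(6/11) = 3/11; P(data | bag B) = (8/12)(4/11) = 8/33.
Multiplying each by its prior: 1/2 · 3/11 = 3/22, 1/2 · 8/33 = 4/33; with total 17/66.
Normalising, the posterior is P(bag A | data) = 9/17, P(bag B | data) = 8/17.
Averaging over the posterior, P(yellow next | data) = (1/2)(9/17) + (7/10)(8/17) = 101/170.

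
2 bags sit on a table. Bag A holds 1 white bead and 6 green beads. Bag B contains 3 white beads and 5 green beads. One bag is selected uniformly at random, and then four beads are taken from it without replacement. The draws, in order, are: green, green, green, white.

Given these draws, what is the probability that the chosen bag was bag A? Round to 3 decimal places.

0.571

Compute the likelihood of the observed sequence for each case: P(data | bag A) = (6/7)(5/6)(4/5)(1/4) = 1/7; P(data | bag B) = (5/8)(4/7)(3/6)(3/5) = 3/28.
Weighting by the prior gives 1/2 · 1/7 = 1/14, 1/2 · 3/28 = 3/56; with total 1/8.
So P(bag A | data) = (1/14) / (1/8) = 4/7.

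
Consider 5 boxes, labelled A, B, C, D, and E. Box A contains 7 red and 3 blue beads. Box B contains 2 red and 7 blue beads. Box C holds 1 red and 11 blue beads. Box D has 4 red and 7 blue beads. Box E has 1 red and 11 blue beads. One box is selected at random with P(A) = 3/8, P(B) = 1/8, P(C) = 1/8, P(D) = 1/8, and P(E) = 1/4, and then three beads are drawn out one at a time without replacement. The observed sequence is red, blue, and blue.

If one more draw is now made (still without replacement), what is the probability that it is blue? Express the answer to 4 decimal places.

0.6829

The likelihood of the observed sequence under each hypothesis: P(data | box A) = (7/10)(3/9)(2/8) = 7/120; P(data | box B) = (2/9)(7/8)(6/7) = 1/6; P(data | box C) = (1/12)(11/11)(10/10) = 1/12; P(data | box D) = (4/11)(7/10)(6/9) = 28/165; P(data | box E) = (1/12)(11/11)(10/10) = 1/12.
Multiplying each by its prior: 3/8 · 7/120 = 7/320, 1/8 · 1/6 = 1/48, 1/8 · 1/12 = 1/96, 1/8 · 28/165 = 7/330, 1/4 · 1/12 = 1/48; summing to 67/704.
Dividing through by the total gives posterior P(box A | data) = 0.22985, P(box B | data) = 0.21891, P(box C | data) = 0.10945, P(box D | data) = 0.22289, P(box E | data) = 0.21891.
So P(blue next | data) = Σ P(blue next | H) P(H | data) = (1/7)(0.22985) + (5/6)(0.21891) + (1)(0.10945) + (5/8)(0.22289) + (1)(0.21891) = 0.68292.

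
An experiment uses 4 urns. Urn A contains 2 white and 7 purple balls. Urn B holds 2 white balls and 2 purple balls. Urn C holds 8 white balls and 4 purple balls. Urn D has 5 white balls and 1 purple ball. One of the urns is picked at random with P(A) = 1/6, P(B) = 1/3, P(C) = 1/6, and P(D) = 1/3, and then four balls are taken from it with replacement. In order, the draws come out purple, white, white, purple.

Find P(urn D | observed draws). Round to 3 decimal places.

0.159

Compute the likelihood of the observed sequence for each case: P(data | urn A) = (7/9)(2/9)(2/9)(7/9) = 0.029873; P(data | urn B) = (2/4)(2/4)(2/4)(2/4) = 0.0625; P(data | urn C) = (4/12)(8/12)(8/12)(4/12) = 0.049383; P(data | urn D) = (1/6)(5/6)(5/6)(1/6) = 0.01929.
The prior-weighted likelihoods are 1/6 · 0.029873 = 0.0049789, 1/3 · 0.0625 = 0.020833, 1/6 · 0.049383 = 0.0082305, 1/3 · 0.01929 = 0.00643; with total 0.040473.
Therefore the posterior P(urn D | data) = (0.00643) / (0.040473) = 0.15887.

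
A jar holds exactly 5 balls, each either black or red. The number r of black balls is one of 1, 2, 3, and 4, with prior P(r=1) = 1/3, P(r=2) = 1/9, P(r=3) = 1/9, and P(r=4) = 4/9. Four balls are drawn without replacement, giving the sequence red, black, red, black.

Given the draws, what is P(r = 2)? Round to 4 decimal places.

0.5000

The likelihood of the observed sequence under each hypothesis: P(data | r = 1) = (4/5)(1/4)(3/3)(0/2) = 0; P(data | r = 2) = (3/5)(2/4)(2/3)(1/2) = 1/10; P(data | r = 3) = (2/5)(3/4)(1/3)(2/2) = 1/10; P(data | r = 4) = (1/5)(4/4)(0/3) = 0.
The prior-weighted likelihoods are 1/3 · 0 = 0, 1/9 · 1/10 = 1/90, 1/9 · 1/10 = 1/90, 4/9 · 0 = 0; these sum to 1/45.
Therefore the posterior P(r = 2 | data) = (1/90) / (1/45) = 1/2.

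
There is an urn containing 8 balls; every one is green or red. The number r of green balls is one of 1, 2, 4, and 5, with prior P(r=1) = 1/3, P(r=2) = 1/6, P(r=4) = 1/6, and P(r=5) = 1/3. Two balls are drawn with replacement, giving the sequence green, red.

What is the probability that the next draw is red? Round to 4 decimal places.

The likelihood of the observed sequence under each hypothesis: P(data | r = 1) = (1/8)(7/8) = 7/64; P(data | r = 2) = (2/8)(6/8) = 3/16; P(data | r = 4) = (4/8)(4/8) = 1/4; P(data | r = 5) = (5/8)(3/8) = 15/64.
The prior-weighted likelihoods are 1/3 · 7/64 = 7/192, 1/6 · 3/16 = 1/32, 1/6 · 1/4 = 1/24, 1/3 · 15/64 = 5/64; these sum to 3/16.
Normalising, the posterior is P(r = 1 | data) = 7/36, P(r = 2 | data) = 1/6, P(r = 4 | data) = 2/9, P(r = 5 | data) = 5/12.
So P(red next | data) = Σ P(red next | H) P(H | data) = (7/8)(7/36) + (3/4)(1/6) + (1/2)(2/9) + (3/8)(5/12) = 9/16.

0.5625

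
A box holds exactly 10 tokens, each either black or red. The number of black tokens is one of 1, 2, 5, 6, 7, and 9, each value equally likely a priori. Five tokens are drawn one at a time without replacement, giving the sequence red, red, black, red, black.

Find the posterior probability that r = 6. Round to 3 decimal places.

For each hypothesis, P(data | H) works out to: P(data | r = 1) = (9/10)(8/9)(1/8)(7/7)(0/6) = 0; P(data | r = 2) = (8/10)(7/9)(2/8)(6/7)(1/6) = 0.022222; P(data | r = 5) = (5/10)(4/9)(5/8)(3/7)(4/6) = 0.039683; P(data | r = 6) = (4/10)(3/9)(6/8)(2/7)(5/6) = 0.02381; P(data | r = 7) = (3/10)(2/9)(7/8)(1/7)(6/6) = 0.0083333; P(data | r = 9) = (1/10)(0/9) = 0.
Multiplying each by its prior: 1/6 · 0 = 0, 1/6 · 0.022222 = 0.0037037, 1/6 · 0.039683 = 0.0066138, 1/6 · 0.02381 = 0.0039683, 1/6 · 0.0083333 = 0.0013889, 1/6 · 0 = 0; summing to 0.015675.
Therefore the posterior P(r = 6 | data) = (0.0039683) / (0.015675) = 0.25316.

0.253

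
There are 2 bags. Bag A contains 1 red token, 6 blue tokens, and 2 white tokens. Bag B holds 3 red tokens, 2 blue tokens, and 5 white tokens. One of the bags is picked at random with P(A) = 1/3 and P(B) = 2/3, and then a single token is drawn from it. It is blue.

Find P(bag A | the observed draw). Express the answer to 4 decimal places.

0.6250

For each hypothesis, P(data | H) works out to: P(data | bag A) = (6/9) = 2/3; P(data | bag B) = (2/10) = 1/5.
Multiplying each by its prior: 1/3 · 2/3 = 2/9, 2/3 · 1/5 = 2/15; these sum to 16/45.
Therefore the posterior P(bag A | data) = (2/9) / (16/45) = 5/8.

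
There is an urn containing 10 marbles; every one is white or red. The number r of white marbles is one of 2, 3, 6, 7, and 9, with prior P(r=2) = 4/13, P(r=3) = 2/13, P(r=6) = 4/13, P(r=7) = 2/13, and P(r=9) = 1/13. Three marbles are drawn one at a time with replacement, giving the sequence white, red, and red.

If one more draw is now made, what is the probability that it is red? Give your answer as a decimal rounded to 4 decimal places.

For each hypothesis, P(data | H) works out to: P(data | r = 2) = (2/10)(8/10)(8/10) = 0.128; P(data | r = 3) = (3/10)(7/10)(7/10) = 0.147; P(data | r = 6) = (6/10)(4/10)(4/10) = 0.096; P(data | r = 7) = (7/10)(3/10)(3/10) = 0.063; P(data | r = 9) = (9/10)(1/10)(1/10) = 0.009.
Multiplying each by its prior: 4/13 · 0.128 = 0.039385, 2/13 · 0.147 = 0.022615, 4/13 · 0.096 = 0.029538, 2/13 · 0.063 = 0.0096923, 1/13 · 0.009 = 0.00069231; summing to 0.10192.
Normalising, the posterior is P(r = 2 | data) = 0.38642, P(r = 3 | data) = 0.22189, P(r = 6 | data) = 0.28981, P(r = 7 | data) = 0.095094, P(r = 9 | data) = 0.0067925.
The predictive probability is P(red next | data) = (4/5)(0.38642) + (7/10)(0.22189) + (2/5)(0.28981) + (3/10)(0.095094) + (1/10)(0.0067925) = 0.60958.

0.6096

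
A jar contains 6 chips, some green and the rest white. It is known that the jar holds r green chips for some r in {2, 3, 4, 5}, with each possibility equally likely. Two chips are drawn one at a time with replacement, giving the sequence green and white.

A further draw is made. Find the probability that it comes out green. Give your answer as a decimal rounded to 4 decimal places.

For each hypothesis, P(data | H) works out to: P(data | r = 2) = (2/6)(4/6) = 2/9; P(data | r = 3) = (3/6)(3/6) = 1/4; P(data | r = 4) = (4/6)(2/6) = 2/9; P(data | r = 5) = (5/6)(1/6) = 5/36.
The prior-weighted likelihoods are 1/4 · 2/9 = 1/18, 1/4 · 1/4 = 1/16, 1/4 · 2/9 = 1/18, 1/4 · 5/36 = 5/144; with total 5/24.
Dividing through by the total gives posterior P(r = 2 | data) = 4/15, P(r = 3 | data) = 3/10, P(r = 4 | data) = 4/15, P(r = 5 | data) = 1/6.
The predictive probability is P(green next | data) = (1/3)(4/15) + (1/2)(3/10) + (2/3)(4/15) + (5/6)(1/6) = 5/9.

0.5556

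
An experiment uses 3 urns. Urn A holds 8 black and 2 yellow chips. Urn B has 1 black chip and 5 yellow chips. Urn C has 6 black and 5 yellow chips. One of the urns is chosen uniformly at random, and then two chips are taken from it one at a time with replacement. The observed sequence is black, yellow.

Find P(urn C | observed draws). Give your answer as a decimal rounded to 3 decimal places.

Compute the likelihood of the observed sequence for each case: P(data | urn A) = (8/10)(2/10) = 0.16; P(data | urn B) = (1/6)(5/6) = 0.13889; P(data | urn C) = (6/11)(5/11) = 0.24793.
The prior-weighted likelihoods are 1/3 · 0.16 = 0.053333, 1/3 · 0.13889 = 0.046296, 1/3 · 0.24793 = 0.082645; with total 0.18227.
Therefore the posterior P(urn C | data) = (0.082645) / (0.18227) = 0.45341.

0.453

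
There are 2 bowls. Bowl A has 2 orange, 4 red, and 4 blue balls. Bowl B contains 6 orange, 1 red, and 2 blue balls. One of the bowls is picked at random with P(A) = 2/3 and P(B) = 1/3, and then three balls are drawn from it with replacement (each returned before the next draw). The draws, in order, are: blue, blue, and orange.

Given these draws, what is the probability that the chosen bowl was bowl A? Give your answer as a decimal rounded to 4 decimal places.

Compute the likelihood of the observed sequence for each case: P(data | bowl A) = (4/10)(4/10)(2/10) = 0.032; P(data | bowl B) = (2/9)(2/9)(6/9) = 0.032922.
Multiplying each by its prior: 2/3 · 0.032 = 0.021333, 1/3 · 0.032922 = 0.010974; with total 0.032307.
Therefore the posterior P(bowl A | data) = (0.021333) / (0.032307) = 0.66033.

0.6603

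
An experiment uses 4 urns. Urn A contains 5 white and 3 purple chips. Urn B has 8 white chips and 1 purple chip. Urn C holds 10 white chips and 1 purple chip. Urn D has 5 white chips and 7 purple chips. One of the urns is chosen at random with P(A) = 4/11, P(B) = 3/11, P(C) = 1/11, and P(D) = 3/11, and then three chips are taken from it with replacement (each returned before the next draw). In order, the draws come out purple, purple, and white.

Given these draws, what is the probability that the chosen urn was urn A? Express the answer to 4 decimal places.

0.4301

Compute the likelihood of the observed sequence for each case: P(data | urn A) = (3/8)(3/8)(5/8) = 0.087891; P(data | urn B) = (1/9)(1/9)(8/9) = 0.010974; P(data | urn C) = (1/11)(1/11)(10/11) = 0.0075131; P(data | urn D) = (7/12)(7/12)(5/12) = 0.14178.
The prior-weighted likelihoods are 4/11 · 0.087891 = 0.03196, 3/11 · 0.010974 = 0.0029929, 1/11 · 0.0075131 = 0.00068301, 3/11 · 0.14178 = 0.038668; summing to 0.074304.
Hence P(urn A | data) = (0.03196) / (0.074304) = 0.43013.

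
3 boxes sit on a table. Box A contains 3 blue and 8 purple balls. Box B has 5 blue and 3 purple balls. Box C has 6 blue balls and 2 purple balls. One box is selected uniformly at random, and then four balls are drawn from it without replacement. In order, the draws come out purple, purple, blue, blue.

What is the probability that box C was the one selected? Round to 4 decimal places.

Under each hypothesis, the probability of the observed sequence is: P(data | box A) = (8/11)(7/10)(3/9)(2/8) = 0.042424; P(data | box B) = (3/8)(2/7)(5/6)(4/5) = 0.071429; P(data | box C) = (2/8)(1/7)(6/6)(5/5) = 0.035714.
The prior-weighted likelihoods are 1/3 · 0.042424 = 0.014141, 1/3 · 0.071429 = 0.02381, 1/3 · 0.035714 = 0.011905; summing to 0.049856.
By Bayes' rule, P(box C | data) = (0.011905) / (0.049856) = 0.23878.

0.2388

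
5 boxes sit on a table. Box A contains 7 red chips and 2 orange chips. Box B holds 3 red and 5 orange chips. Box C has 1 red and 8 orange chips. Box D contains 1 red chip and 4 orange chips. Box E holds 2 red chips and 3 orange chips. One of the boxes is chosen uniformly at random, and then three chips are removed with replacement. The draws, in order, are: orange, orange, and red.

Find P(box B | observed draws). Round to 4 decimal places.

0.2689

For each hypothesis, P(data | H) works out to: P(data | box A) = (2/9)(2/9)(7/9) = 0.038409; P(data | box B) = (5/8)(5/8)(3/8) = 0.14648; P(data | box C) = (8/9)(8/9)(1/9) = 0.087791; P(data | box D) = (4/5)(4/5)(1/5) = 0.128; P(data | box E) = (3/5)(3/5)(2/5) = 0.144.
Weighting by the prior gives 1/5 · 0.038409 = 0.0076818, 1/5 · 0.14648 = 0.029297, 1/5 · 0.087791 = 0.017558, 1/5 · 0.128 = 0.0256, 1/5 · 0.144 = 0.0288; with total 0.10894.
By Bayes' rule, P(box B | data) = (0.029297) / (0.10894) = 0.26893.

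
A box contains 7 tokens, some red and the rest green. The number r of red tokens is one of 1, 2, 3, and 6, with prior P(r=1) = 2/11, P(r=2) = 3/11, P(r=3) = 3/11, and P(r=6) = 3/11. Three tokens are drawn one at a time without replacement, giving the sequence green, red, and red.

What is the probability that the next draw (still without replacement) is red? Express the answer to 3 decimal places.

0.563

For each hypothesis, P(data | H) works out to: P(data | r = 1) = (6/7)(1/6)(0/5) = 0; P(data | r = 2) = (5/7)(2/6)(1/5) = 1/21; P(data | r = 3) = (4/7)(3/6)(2/5) = 4/35; P(data | r = 6) = (1/7)(6/6)(5/5) = 1/7.
The prior-weighted likelihoods are 2/11 · 0 = 0, 3/11 · 1/21 = 1/77, 3/11 · 4/35 = 12/385, 3/11 · 1/7 = 3/77; summing to 32/385.
Dividing through by the total gives posterior P(r = 1 | data) = 0, P(r = 2 | data) = 5/32, P(r = 3 | data) = 3/8, P(r = 6 | data) = 15/32.
The predictive probability is P(red next | data) = (0)(5/32) + (1/4)(3/8) + (1)(15/32) = 9/16.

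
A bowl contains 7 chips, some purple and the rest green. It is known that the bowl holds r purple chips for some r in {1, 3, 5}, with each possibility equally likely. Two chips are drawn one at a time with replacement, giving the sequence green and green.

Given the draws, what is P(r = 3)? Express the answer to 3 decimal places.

0.286

For each hypothesis, P(data | H) works out to: P(data | r = 1) = (6/7)(6/7) = 36/49; P(data | r = 3) = (4/7)(4/7) = 16/49; P(data | r = 5) = (2/7)(2/7) = 4/49.
Weighting by the prior gives 1/3 · 36/49 = 12/49, 1/3 · 16/49 = 16/147, 1/3 · 4/49 = 4/147; these sum to 8/21.
So P(r = 3 | data) = (16/147) / (8/21) = 2/7.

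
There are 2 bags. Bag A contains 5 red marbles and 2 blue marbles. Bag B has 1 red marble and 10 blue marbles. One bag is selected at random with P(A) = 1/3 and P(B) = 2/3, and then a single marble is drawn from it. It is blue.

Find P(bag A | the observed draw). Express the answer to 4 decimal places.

Compute the likelihood of this draw for each case: P(data | bag A) = (2/7) = 2/7; P(data | bag B) = (10/11) = 10/11.
Multiplying each by its prior: 1/3 · 2/7 = 2/21, 2/3 · 10/11 = 20/33; with total 54/77.
Hence P(bag A | data) = (2/21) / (54/77) = 11/81.

0.1358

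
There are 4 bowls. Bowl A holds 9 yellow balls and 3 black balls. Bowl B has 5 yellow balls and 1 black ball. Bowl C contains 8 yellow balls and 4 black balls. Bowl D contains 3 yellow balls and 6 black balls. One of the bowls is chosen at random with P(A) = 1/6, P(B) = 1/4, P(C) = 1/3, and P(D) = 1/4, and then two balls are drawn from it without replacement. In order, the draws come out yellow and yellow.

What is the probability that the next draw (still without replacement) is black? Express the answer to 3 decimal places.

0.341

For each hypothesis, P(data | H) works out to: P(data | bowl A) = (9/12)(8/11) = 0.54545; P(data | bowl B) = (5/6)(4/5) = 0.66667; P(data | bowl C) = (8/12)(7/11) = 0.42424; P(data | bowl D) = (3/9)(2/8) = 0.083333.
Multiplying each by its prior: 1/6 · 0.54545 = 0.090909, 1/4 · 0.66667 = 0.16667, 1/3 · 0.42424 = 0.14141, 1/4 · 0.083333 = 0.020833; summing to 0.41982.
Dividing through by the total gives posterior P(bowl A | data) = 0.21654, P(bowl B | data) = 0.39699, P(bowl C | data) = 0.33684, P(bowl D | data) = 0.049624.
So P(black next | data) = Σ P(black next | H) P(H | data) = (3/10)(0.21654) + (1/4)(0.39699) + (2/5)(0.33684) + (6/7)(0.049624) = 0.34148.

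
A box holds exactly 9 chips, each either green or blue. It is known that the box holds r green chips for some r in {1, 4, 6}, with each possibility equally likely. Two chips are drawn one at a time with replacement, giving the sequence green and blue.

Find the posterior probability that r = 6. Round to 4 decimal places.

For each hypothesis, P(data | H) works out to: P(data | r = 1) = (1/9)(8/9) = 8/81; P(data | r = 4) = (4/9)(5/9) = 20/81; P(data | r = 6) = (6/9)(3/9) = 2/9.
The prior-weighted likelihoods are 1/3 · 8/81 = 8/243, 1/3 · 20/81 = 20/243, 1/3 · 2/9 = 2/27; with total 46/243.
Therefore the posterior P(r = 6 | data) = (2/27) / (46/243) = 9/23.

0.3913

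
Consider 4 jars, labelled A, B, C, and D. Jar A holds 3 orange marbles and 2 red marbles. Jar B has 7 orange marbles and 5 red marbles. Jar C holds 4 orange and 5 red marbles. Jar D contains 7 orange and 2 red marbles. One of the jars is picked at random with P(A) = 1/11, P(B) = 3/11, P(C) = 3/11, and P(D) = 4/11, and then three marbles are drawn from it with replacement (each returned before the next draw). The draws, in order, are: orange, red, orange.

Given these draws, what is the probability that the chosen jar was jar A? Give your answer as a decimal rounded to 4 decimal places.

0.1003

For each hypothesis, P(data | H) works out to: P(data | jar A) = (3/5)(2/5)(3/5) = 0.144; P(data | jar B) = (7/12)(5/12)(7/12) = 0.14178; P(data | jar C) = (4/9)(5/9)(4/9) = 0.10974; P(data | jar D) = (7/9)(2/9)(7/9) = 0.13443.
Multiplying each by its prior: 1/11 · 0.144 = 0.013091, 3/11 · 0.14178 = 0.038668, 3/11 · 0.10974 = 0.029929, 4/11 · 0.13443 = 0.048884; summing to 0.13057.
Hence P(jar A | data) = (0.013091) / (0.13057) = 0.10026.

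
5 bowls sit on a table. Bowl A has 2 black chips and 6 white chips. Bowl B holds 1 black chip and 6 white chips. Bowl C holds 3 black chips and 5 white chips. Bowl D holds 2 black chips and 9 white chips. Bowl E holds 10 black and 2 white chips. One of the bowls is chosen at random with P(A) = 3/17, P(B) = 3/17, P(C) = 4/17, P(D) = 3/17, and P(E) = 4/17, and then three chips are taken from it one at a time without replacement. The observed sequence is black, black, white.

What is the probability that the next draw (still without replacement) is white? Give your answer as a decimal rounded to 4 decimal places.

0.4773

For each hypothesis, P(data | H) works out to: P(data | bowl A) = (2/8)(1/7)(6/6) = 0.035714; P(data | bowl B) = (1/7)(0/6) = 0; P(data | bowl C) = (3/8)(2/7)(5/6) = 0.089286; P(data | bowl D) = (2/11)(1/10)(9/9) = 0.018182; P(data | bowl E) = (10/12)(9/11)(2/10) = 0.13636.
Weighting by the prior gives 3/17 · 0.035714 = 0.0063025, 3/17 · 0 = 0, 4/17 · 0.089286 = 0.021008, 3/17 · 0.018182 = 0.0032086, 4/17 · 0.13636 = 0.032086; these sum to 0.062605.
Dividing through by the total gives posterior P(bowl A | data) = 0.10067, P(bowl B | data) = 0, P(bowl C | data) = 0.33557, P(bowl D | data) = 0.051251, P(bowl E | data) = 0.51251.
So P(white next | data) = Σ P(white next | H) P(H | data) = (1)(0.10067) + (4/5)(0.33557) + (1)(0.051251) + (1/9)(0.51251) = 0.47732.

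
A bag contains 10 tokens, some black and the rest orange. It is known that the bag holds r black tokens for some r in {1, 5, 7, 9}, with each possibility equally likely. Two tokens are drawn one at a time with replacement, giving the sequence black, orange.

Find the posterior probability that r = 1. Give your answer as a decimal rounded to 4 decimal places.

The likelihood of the observed sequence under each hypothesis: P(data | r = 1) = (1/10)(9/10) = 9/100; P(data | r = 5) = (5/10)(5/10) = 1/4; P(data | r = 7) = (7/10)(3/10) = 21/100; P(data | r = 9) = (9/10)(1/10) = 9/100.
Weighting by the prior gives 1/4 · 9/100 = 9/400, 1/4 · 1/4 = 1/16, 1/4 · 21/100 = 21/400, 1/4 · 9/100 = 9/400; summing to 4/25.
By Bayes' rule, P(r = 1 | data) = (9/400) / (4/25) = 9/64.

0.1406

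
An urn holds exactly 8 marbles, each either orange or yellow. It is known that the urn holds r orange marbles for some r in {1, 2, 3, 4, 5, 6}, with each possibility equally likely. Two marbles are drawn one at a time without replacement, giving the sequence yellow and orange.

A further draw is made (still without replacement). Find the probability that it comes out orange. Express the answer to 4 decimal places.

The likelihood of the observed sequence under each hypothesis: P(data | r = 1) = (7/8)(1/7) = 1/8; P(data | r = 2) = (6/8)(2/7) = 3/14; P(data | r = 3) = (5/8)(3/7) = 15/56; P(data | r = 4) = (4/8)(4/7) = 2/7; P(data | r = 5) = (3/8)(5/7) = 15/56; P(data | r = 6) = (2/8)(6/7) = 3/14.
Weighting by the prior gives 1/6 · 1/8 = 1/48, 1/6 · 3/14 = 1/28, 1/6 · 15/56 = 5/112, 1/6 · 2/7 = 1/21, 1/6 · 15/56 = 5/112, 1/6 · 3/14 = 1/28; these sum to 11/48.
The posterior is then P(r = 1 | data) = 1/11, P(r = 2 | data) = 12/77, P(r = 3 | data) = 15/77, P(r = 4 | data) = 16/77, P(r = 5 | data) = 15/77, P(r = 6 | data) = 12/77.
Averaging over the posterior, P(orange next | data) = (0)(1/11) + (1/6)(12/77) + (1/3)(15/77) + (1/2)(16/77) + (2/3)(15/77) + (5/6)(12/77) = 5/11.

0.4545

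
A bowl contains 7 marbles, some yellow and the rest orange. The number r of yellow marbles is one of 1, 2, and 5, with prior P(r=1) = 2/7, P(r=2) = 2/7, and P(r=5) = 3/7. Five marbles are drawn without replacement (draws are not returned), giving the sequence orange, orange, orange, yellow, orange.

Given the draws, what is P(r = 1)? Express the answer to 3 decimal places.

0.600

The likelihood of the observed sequence under each hypothesis: P(data | r = 1) = (6/7)(5/6)(4/5)(1/4)(3/3) = 1/7; P(data | r = 2) = (5/7)(4/6)(3/5)(2/4)(2/3) = 2/21; P(data | r = 5) = (2/7)(1/6)(0/5) = 0.
Weighting by the prior gives 2/7 · 1/7 = 2/49, 2/7 · 2/21 = 4/147, 3/7 · 0 = 0; with total 10/147.
Therefore the posterior P(r = 1 | data) = (2/49) / (10/147) = 3/5.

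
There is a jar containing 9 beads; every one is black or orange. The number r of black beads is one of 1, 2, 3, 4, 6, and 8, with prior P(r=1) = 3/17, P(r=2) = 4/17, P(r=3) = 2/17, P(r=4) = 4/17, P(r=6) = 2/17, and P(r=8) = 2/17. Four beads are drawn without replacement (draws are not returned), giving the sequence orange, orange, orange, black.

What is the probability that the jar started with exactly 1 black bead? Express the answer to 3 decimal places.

For each hypothesis, P(data | H) works out to: P(data | r = 1) = (8/9)(7/8)(6/7)(1/6) = 0.11111; P(data | r = 2) = (7/9)(6/8)(5/7)(2/6) = 0.13889; P(data | r = 3) = (6/9)(5/8)(4/7)(3/6) = 0.11905; P(data | r = 4) = (5/9)(4/8)(3/7)(4/6) = 0.079365; P(data | r = 6) = (3/9)(2/8)(1/7)(6/6) = 0.011905; P(data | r = 8) = (1/9)(0/8) = 0.
Multiplying each by its prior: 3/17 · 0.11111 = 0.019608, 4/17 · 0.13889 = 0.03268, 2/17 · 0.11905 = 0.014006, 4/17 · 0.079365 = 0.018674, 2/17 · 0.011905 = 0.0014006, 2/17 · 0 = 0; summing to 0.086368.
By Bayes' rule, P(r = 1 | data) = (0.019608) / (0.086368) = 0.22703.

0.227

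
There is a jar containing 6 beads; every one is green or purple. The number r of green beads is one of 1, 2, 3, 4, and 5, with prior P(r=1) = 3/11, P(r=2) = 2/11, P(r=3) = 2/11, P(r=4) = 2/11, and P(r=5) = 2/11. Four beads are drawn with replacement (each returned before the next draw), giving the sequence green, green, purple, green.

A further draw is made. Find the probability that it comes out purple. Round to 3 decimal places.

0.352

For each hypothesis, P(data | H) works out to: P(data | r = 1) = (1/6)(1/6)(5/6)(1/6) = 0.003858; P(data | r = 2) = (2/6)(2/6)(4/6)(2/6) = 0.024691; P(data | r = 3) = (3/6)(3/6)(3/6)(3/6) = 0.0625; P(data | r = 4) = (4/6)(4/6)(2/6)(4/6) = 0.098765; P(data | r = 5) = (5/6)(5/6)(1/6)(5/6) = 0.096451.
Multiplying each by its prior: 3/11 · 0.003858 = 0.0010522, 2/11 · 0.024691 = 0.0044893, 2/11 · 0.0625 = 0.011364, 2/11 · 0.098765 = 0.017957, 2/11 · 0.096451 = 0.017536; summing to 0.052399.
The posterior is then P(r = 1 | data) = 0.02008, P(r = 2 | data) = 0.085676, P(r = 3 | data) = 0.21687, P(r = 4 | data) = 0.3427, P(r = 5 | data) = 0.33467.
Averaging over the posterior, P(purple next | data) = (5/6)(0.02008) + (2/3)(0.085676) + (1/2)(0.21687) + (1/3)(0.3427) + (1/6)(0.33467) = 0.3523.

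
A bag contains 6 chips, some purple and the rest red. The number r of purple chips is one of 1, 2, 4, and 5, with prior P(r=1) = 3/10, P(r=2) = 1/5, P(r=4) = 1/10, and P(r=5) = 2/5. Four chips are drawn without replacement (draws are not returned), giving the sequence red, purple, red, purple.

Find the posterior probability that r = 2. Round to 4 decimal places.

Under each hypothesis, the probability of the observed sequence is: P(data | r = 1) = (5/6)(1/5)(4/4)(0/3) = 0; P(data | r = 2) = (4/6)(2/5)(3/4)(1/3) = 1/15; P(data | r = 4) = (2/6)(4/5)(1/4)(3/3) = 1/15; P(data | r = 5) = (1/6)(5/5)(0/4) = 0.
The prior-weighted likelihoods are 3/10 · 0 = 0, 1/5 · 1/15 = 1/75, 1/10 · 1/15 = 1/150, 2/5 · 0 = 0; these sum to 1/50.
Therefore the posterior P(r = 2 | data) = (1/75) / (1/50) = 2/3.

0.6667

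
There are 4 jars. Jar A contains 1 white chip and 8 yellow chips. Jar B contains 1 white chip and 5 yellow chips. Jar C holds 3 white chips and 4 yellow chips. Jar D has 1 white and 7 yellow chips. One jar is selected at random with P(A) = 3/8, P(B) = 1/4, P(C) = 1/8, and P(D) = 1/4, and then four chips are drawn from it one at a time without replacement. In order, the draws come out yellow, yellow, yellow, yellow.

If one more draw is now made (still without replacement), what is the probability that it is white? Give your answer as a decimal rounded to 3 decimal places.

0.281

Compute the likelihood of the observed sequence for each case: P(data | jar A) = (8/9)(7/8)(6/7)(5/6) = 5/9; P(data | jar B) = (5/6)(4/5)(3/4)(2/3) = 1/3; P(data | jar C) = (4/7)(3/6)(2/5)(1/4) = 1/35; P(data | jar D) = (7/8)(6/7)(5/6)(4/5) = 1/2.
Weighting by the prior gives 3/8 · 5/9 = 5/24, 1/4 · 1/3 = 1/12, 1/8 · 1/35 = 1/280, 1/4 · 1/2 = 1/8; summing to 353/840.
The posterior is then P(jar A | data) = 0.49575, P(jar B | data) = 0.1983, P(jar C | data) = 0.0084986, P(jar D | data) = 0.29745.
So P(white next | data) = Σ P(white next | H) P(H | data) = (1/5)(0.49575) + (1/2)(0.1983) + (1)(0.0084986) + (1/4)(0.29745) = 0.28116.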